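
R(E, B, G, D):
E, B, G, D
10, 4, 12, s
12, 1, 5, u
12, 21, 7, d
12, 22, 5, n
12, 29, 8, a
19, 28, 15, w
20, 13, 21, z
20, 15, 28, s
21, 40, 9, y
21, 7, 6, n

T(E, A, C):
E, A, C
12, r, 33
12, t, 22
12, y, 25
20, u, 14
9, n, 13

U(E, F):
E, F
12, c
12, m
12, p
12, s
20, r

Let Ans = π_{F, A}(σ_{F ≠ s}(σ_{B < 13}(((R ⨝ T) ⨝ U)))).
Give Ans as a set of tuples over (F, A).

Joining R and T on E yields {(12, 1, 5, u, r, 33), (12, 1, 5, u, t, 22), (12, 1, 5, u, y, 25), (12, 21, 7, d, r, 33), (12, 21, 7, d, t, 22), (12, 21, 7, d, y, 25), (12, 22, 5, n, r, 33), (12, 22, 5, n, t, 22), (12, 22, 5, n, y, 25), (12, 29, 8, a, r, 33), (12, 29, 8, a, t, 22), (12, 29, 8, a, y, 25), (20, 13, 21, z, u, 14), (20, 15, 28, s, u, 14)}.
Joining (R ⨝ T) and U on E yields {(12, 1, 5, u, r, 33, c), (12, 1, 5, u, r, 33, m), (12, 1, 5, u, r, 33, p), (12, 1, 5, u, r, 33, s), (12, 1, 5, u, t, 22, c), (12, 1, 5, u, t, 22, m), (12, 1, 5, u, t, 22, p), (12, 1, 5, u, t, 22, s), (12, 1, 5, u, y, 25, c), (12, 1, 5, u, y, 25, m), (12, 1, 5, u, y, 25, p), (12, 1, 5, u, y, 25, s), (12, 21, 7, d, r, 33, c), (12, 21, 7, d, r, 33, m), (12, 21, 7, d, r, 33, p), (12, 21, 7, d, r, 33, s), (12, 21, 7, d, t, 22, c), (12, 21, 7, d, t, 22, m), (12, 21, 7, d, t, 22, p), (12, 21, 7, d, t, 22, s), (12, 21, 7, d, y, 25, c), (12, 21, 7, d, y, 25, m), (12, 21, 7, d, y, 25, p), (12, 21, 7, d, y, 25, s), (12, 22, 5, n, r, 33, c), (12, 22, 5, n, r, 33, m), (12, 22, 5, n, r, 33, p), (12, 22, 5, n, r, 33, s), (12, 22, 5, n, t, 22, c), (12, 22, 5, n, t, 22, m), (12, 22, 5, n, t, 22, p), (12, 22, 5, n, t, 22, s), (12, 22, 5, n, y, 25, c), (12, 22, 5, n, y, 25, m), (12, 22, 5, n, y, 25, p), (12, 22, 5, n, y, 25, s), (12, 29, 8, a, r, 33, c), (12, 29, 8, a, r, 33, m), (12, 29, 8, a, r, 33, p), (12, 29, 8, a, r, 33, s), (12, 29, 8, a, t, 22, c), (12, 29, 8, a, t, 22, m), (12, 29, 8, a, t, 22, p), (12, 29, 8, a, t, 22, s), (12, 29, 8, a, y, 25, c), (12, 29, 8, a, y, 25, m), (12, 29, 8, a, y, 25, p), (12, 29, 8, a, y, 25, s), (20, 13, 21, z, u, 14, r), (20, 15, 28, s, u, 14, r)}.
Apply σ_{B < 13}; surviving tuples: {(12, 1, 5, u, r, 33, c), (12, 1, 5, u, r, 33, m), (12, 1, 5, u, r, 33, p), (12, 1, 5, u, r, 33, s), (12, 1, 5, u, t, 22, c), (12, 1, 5, u, t, 22, m), (12, 1, 5, u, t, 22, p), (12, 1, 5, u, t, 22, s), (12, 1, 5, u, y, 25, c), (12, 1, 5, u, y, 25, m), (12, 1, 5, u, y, 25, p), (12, 1, 5, u, y, 25, s)}
Apply σ_{F ≠ s}; surviving tuples: {(12, 1, 5, u, r, 33, c), (12, 1, 5, u, r, 33, m), (12, 1, 5, u, r, 33, p), (12, 1, 5, u, t, 22, c), (12, 1, 5, u, t, 22, m), (12, 1, 5, u, t, 22, p), (12, 1, 5, u, y, 25, c), (12, 1, 5, u, y, 25, m), (12, 1, 5, u, y, 25, p)}
Projecting to F, A: {(c, r), (c, t), (c, y), (m, r), (m, t), (m, y), (p, r), (p, t), (p, y)}

{(c, r), (c, t), (c, y), (m, r), (m, t), (m, y), (p, r), (p, t), (p, y)}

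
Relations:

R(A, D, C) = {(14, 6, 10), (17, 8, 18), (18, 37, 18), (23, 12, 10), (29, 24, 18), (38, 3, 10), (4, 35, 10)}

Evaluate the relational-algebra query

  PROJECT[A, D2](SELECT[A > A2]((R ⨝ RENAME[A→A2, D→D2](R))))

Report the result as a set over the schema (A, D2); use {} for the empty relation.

{(14, 35), (18, 8), (23, 35), (23, 6), (29, 37), (29, 8), (38, 12), (38, 35), (38, 6)}

ρ[A→A2, D→D2]: schema becomes (A2, D2, C); tuples unchanged.
Natural join on C: {(14, 6, 10, 14, 6), (14, 6, 10, 23, 12), (14, 6, 10, 38, 3), (14, 6, 10, 4, 35), (17, 8, 18, 17, 8), (17, 8, 18, 18, 37), (17, 8, 18, 29, 24), (18, 37, 18, 17, 8), (18, 37, 18, 18, 37), (18, 37, 18, 29, 24), (23, 12, 10, 14, 6), (23, 12, 10, 23, 12), (23, 12, 10, 38, 3), (23, 12, 10, 4, 35), (29, 24, 18, 17, 8), (29, 24, 18, 18, 37), (29, 24, 18, 29, 24), (38, 3, 10, 14, 6), (38, 3, 10, 23, 12), (38, 3, 10, 38, 3), (38, 3, 10, 4, 35), (4, 35, 10, 14, 6), (4, 35, 10, 23, 12), (4, 35, 10, 38, 3), (4, 35, 10, 4, 35)}
Selection A > A2: {(14, 6, 10, 4, 35), (18, 37, 18, 17, 8), (23, 12, 10, 14, 6), (23, 12, 10, 4, 35), (29, 24, 18, 17, 8), (29, 24, 18, 18, 37), (38, 3, 10, 14, 6), (38, 3, 10, 23, 12), (38, 3, 10, 4, 35)}
π_{A, D2} gives {(14, 35), (18, 8), (23, 35), (23, 6), (29, 37), (29, 8), (38, 12), (38, 35), (38, 6)}.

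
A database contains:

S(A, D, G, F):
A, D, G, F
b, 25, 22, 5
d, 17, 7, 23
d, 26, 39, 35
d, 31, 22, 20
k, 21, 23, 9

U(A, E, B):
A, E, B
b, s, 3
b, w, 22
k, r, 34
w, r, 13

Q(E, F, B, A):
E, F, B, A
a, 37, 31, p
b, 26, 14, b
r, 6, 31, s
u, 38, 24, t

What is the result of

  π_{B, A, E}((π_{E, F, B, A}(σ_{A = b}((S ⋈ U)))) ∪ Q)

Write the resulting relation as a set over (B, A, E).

{(14, b, b), (22, b, w), (24, t, u), (3, b, s), (31, p, a), (31, s, r)}

Joining S and U on A yields {(b, 25, 22, 5, s, 3), (b, 25, 22, 5, w, 22), (k, 21, 23, 9, r, 34)}.
Apply σ_{A = b}; surviving tuples: {(b, 25, 22, 5, s, 3), (b, 25, 22, 5, w, 22)}
Keep only column(s) E, F, B, A: {(s, 5, 3, b), (w, 5, 22, b)}
Set union of the two operands is {(a, 37, 31, p), (b, 26, 14, b), (r, 6, 31, s), (s, 5, 3, b), (u, 38, 24, t), (w, 5, 22, b)}.
Keep only column(s) B, A, E: {(14, b, b), (22, b, w), (24, t, u), (3, b, s), (31, p, a), (31, s, r)}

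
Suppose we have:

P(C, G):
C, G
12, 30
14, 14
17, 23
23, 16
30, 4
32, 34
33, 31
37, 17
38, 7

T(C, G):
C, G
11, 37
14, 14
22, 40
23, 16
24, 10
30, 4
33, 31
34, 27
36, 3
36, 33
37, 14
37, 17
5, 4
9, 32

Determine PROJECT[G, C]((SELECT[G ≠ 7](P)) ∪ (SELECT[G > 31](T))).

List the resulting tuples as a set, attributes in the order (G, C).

σ[G ≠ 7]: keep tuples satisfying G ≠ 7 → {(12, 30), (14, 14), (17, 23), (23, 16), (30, 4), (32, 34), (33, 31), (37, 17)}
σ[G > 31]: keep tuples satisfying G > 31 → {(11, 37), (22, 40), (36, 33), (9, 32)}
Set union of the two operands is {(11, 37), (12, 30), (14, 14), (17, 23), (22, 40), (23, 16), (30, 4), (32, 34), (33, 31), (36, 33), (37, 17), (9, 32)}.
π[G, C]: project onto (G, C) → {(14, 14), (16, 23), (17, 37), (23, 17), (30, 12), (31, 33), (32, 9), (33, 36), (34, 32), (37, 11), (4, 30), (40, 22)}

{(14, 14), (16, 23), (17, 37), (23, 17), (30, 12), (31, 33), (32, 9), (33, 36), (34, 32), (37, 11), (4, 30), (40, 22)}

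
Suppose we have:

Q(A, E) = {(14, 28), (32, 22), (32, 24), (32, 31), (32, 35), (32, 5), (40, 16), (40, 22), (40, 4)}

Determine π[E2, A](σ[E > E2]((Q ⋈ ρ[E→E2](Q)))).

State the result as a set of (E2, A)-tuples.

ρ[E→E2]: schema becomes (A, E2); tuples unchanged.
Natural join on A: {(14, 28, 28), (32, 22, 22), (32, 22, 24), (32, 22, 31), (32, 22, 35), (32, 22, 5), (32, 24, 22), (32, 24, 24), (32, 24, 31), (32, 24, 35), (32, 24, 5), (32, 31, 22), (32, 31, 24), (32, 31, 31), (32, 31, 35), (32, 31, 5), (32, 35, 22), (32, 35, 24), (32, 35, 31), (32, 35, 35), (32, 35, 5), (32, 5, 22), (32, 5, 24), (32, 5, 31), (32, 5, 35), (32, 5, 5), (40, 16, 16), (40, 16, 22), (40, 16, 4), (40, 22, 16), (40, 22, 22), (40, 22, 4), (40, 4, 16), (40, 4, 22), (40, 4, 4)}
Apply σ_{E > E2}; surviving tuples: {(32, 22, 5), (32, 24, 22), (32, 24, 5), (32, 31, 22), (32, 31, 24), (32, 31, 5), (32, 35, 22), (32, 35, 24), (32, 35, 31), (32, 35, 5), (40, 16, 4), (40, 22, 16), (40, 22, 4)}
Projecting to E2, A (7 duplicate(s) eliminated): {(16, 40), (22, 32), (24, 32), (31, 32), (4, 40), (5, 32)}

{(16, 40), (22, 32), (24, 32), (31, 32), (4, 40), (5, 32)}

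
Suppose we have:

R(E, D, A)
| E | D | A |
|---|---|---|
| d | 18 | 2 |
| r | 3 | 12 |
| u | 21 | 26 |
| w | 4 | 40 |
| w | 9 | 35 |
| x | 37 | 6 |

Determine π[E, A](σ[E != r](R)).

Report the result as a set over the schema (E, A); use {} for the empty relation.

{(d, 2), (u, 26), (w, 35), (w, 40), (x, 6)}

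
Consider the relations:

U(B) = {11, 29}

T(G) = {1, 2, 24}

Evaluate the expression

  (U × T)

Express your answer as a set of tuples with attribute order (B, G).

{(11, 1), (11, 2), (11, 24), (29, 1), (29, 2), (29, 24)}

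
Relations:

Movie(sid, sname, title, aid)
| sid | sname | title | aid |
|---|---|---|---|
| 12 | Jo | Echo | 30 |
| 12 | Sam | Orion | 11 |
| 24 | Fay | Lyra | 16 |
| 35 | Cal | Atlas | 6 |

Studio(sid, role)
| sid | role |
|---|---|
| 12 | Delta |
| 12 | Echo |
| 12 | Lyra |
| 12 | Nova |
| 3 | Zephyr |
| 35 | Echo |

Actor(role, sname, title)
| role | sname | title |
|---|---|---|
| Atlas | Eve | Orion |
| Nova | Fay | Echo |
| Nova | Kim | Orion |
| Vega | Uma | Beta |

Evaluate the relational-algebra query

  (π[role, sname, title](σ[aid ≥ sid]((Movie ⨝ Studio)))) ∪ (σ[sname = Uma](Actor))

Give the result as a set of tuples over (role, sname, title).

{(Delta, Jo, Echo), (Echo, Jo, Echo), (Lyra, Jo, Echo), (Nova, Jo, Echo), (Vega, Uma, Beta)}

Joining Movie and Studio on sid yields {(12, Jo, Echo, 30, Delta), (12, Jo, Echo, 30, Echo), (12, Jo, Echo, 30, Lyra), (12, Jo, Echo, 30, Nova), (12, Sam, Orion, 11, Delta), (12, Sam, Orion, 11, Echo), (12, Sam, Orion, 11, Lyra), (12, Sam, Orion, 11, Nova), (35, Cal, Atlas, 6, Echo)}.
σ[aid ≥ sid]: keep tuples satisfying aid ≥ sid → {(12, Jo, Echo, 30, Delta), (12, Jo, Echo, 30, Echo), (12, Jo, Echo, 30, Lyra), (12, Jo, Echo, 30, Nova)}
π[role, sname, title]: project onto (role, sname, title) → {(Delta, Jo, Echo), (Echo, Jo, Echo), (Lyra, Jo, Echo), (Nova, Jo, Echo)}
σ[sname = Uma]: keep tuples satisfying sname = Uma → {(Vega, Uma, Beta)}
Union: {(Delta, Jo, Echo), (Echo, Jo, Echo), (Lyra, Jo, Echo), (Nova, Jo, Echo)} with {(Vega, Uma, Beta)} → {(Delta, Jo, Echo), (Echo, Jo, Echo), (Lyra, Jo, Echo), (Nova, Jo, Echo), (Vega, Uma, Beta)}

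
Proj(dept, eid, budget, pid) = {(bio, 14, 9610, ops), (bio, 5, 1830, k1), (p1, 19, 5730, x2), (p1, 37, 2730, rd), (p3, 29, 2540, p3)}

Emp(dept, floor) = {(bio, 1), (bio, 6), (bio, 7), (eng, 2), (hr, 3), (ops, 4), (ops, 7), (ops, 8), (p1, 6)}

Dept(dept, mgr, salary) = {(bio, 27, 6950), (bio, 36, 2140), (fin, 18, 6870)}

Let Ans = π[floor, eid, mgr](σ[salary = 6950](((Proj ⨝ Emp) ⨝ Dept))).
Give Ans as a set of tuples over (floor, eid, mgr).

{(1, 14, 27), (1, 5, 27), (6, 14, 27), (6, 5, 27), (7, 14, 27), (7, 5, 27)}

Proj ⋈ Emp (natural join on dept): {(bio, 14, 9610, ops, 1), (bio, 14, 9610, ops, 6), (bio, 14, 9610, ops, 7), (bio, 5, 1830, k1, 1), (bio, 5, 1830, k1, 6), (bio, 5, 1830, k1, 7), (p1, 19, 5730, x2, 6), (p1, 37, 2730, rd, 6)}
(Proj ⨝ Emp) ⋈ Dept (natural join on dept): {(bio, 14, 9610, ops, 1, 27, 6950), (bio, 14, 9610, ops, 1, 36, 2140), (bio, 14, 9610, ops, 6, 27, 6950), (bio, 14, 9610, ops, 6, 36, 2140), (bio, 14, 9610, ops, 7, 27, 6950), (bio, 14, 9610, ops, 7, 36, 2140), (bio, 5, 1830, k1, 1, 27, 6950), (bio, 5, 1830, k1, 1, 36, 2140), (bio, 5, 1830, k1, 6, 27, 6950), (bio, 5, 1830, k1, 6, 36, 2140), (bio, 5, 1830, k1, 7, 27, 6950), (bio, 5, 1830, k1, 7, 36, 2140)}
Selection salary = 6950: {(bio, 14, 9610, ops, 1, 27, 6950), (bio, 14, 9610, ops, 6, 27, 6950), (bio, 14, 9610, ops, 7, 27, 6950), (bio, 5, 1830, k1, 1, 27, 6950), (bio, 5, 1830, k1, 6, 27, 6950), (bio, 5, 1830, k1, 7, 27, 6950)}
Keep only column(s) floor, eid, mgr: {(1, 14, 27), (1, 5, 27), (6, 14, 27), (6, 5, 27), (7, 14, 27), (7, 5, 27)}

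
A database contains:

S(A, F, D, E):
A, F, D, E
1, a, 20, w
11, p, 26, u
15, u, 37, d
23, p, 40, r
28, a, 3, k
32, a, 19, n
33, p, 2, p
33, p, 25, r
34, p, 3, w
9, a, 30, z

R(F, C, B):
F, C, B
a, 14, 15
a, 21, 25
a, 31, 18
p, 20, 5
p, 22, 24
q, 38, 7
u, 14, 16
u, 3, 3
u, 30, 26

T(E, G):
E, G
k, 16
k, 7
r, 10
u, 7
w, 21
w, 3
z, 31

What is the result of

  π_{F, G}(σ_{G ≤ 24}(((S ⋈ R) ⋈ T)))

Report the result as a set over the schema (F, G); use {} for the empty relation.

Joining S and R on F yields {(1, a, 20, w, 14, 15), (1, a, 20, w, 21, 25), (1, a, 20, w, 31, 18), (11, p, 26, u, 20, 5), (11, p, 26, u, 22, 24), (15, u, 37, d, 14, 16), (15, u, 37, d, 3, 3), (15, u, 37, d, 30, 26), (23, p, 40, r, 20, 5), (23, p, 40, r, 22, 24), (28, a, 3, k, 14, 15), (28, a, 3, k, 21, 25), (28, a, 3, k, 31, 18), (32, a, 19, n, 14, 15), (32, a, 19, n, 21, 25), (32, a, 19, n, 31, 18), (33, p, 2, p, 20, 5), (33, p, 2, p, 22, 24), (33, p, 25, r, 20, 5), (33, p, 25, r, 22, 24), (34, p, 3, w, 20, 5), (34, p, 3, w, 22, 24), (9, a, 30, z, 14, 15), (9, a, 30, z, 21, 25), (9, a, 30, z, 31, 18)}.
Joining (S ⋈ R) and T on E yields {(1, a, 20, w, 14, 15, 21), (1, a, 20, w, 14, 15, 3), (1, a, 20, w, 21, 25, 21), (1, a, 20, w, 21, 25, 3), (1, a, 20, w, 31, 18, 21), (1, a, 20, w, 31, 18, 3), (11, p, 26, u, 20, 5, 7), (11, p, 26, u, 22, 24, 7), (23, p, 40, r, 20, 5, 10), (23, p, 40, r, 22, 24, 10), (28, a, 3, k, 14, 15, 16), (28, a, 3, k, 14, 15, 7), (28, a, 3, k, 21, 25, 16), (28, a, 3, k, 21, 25, 7), (28, a, 3, k, 31, 18, 16), (28, a, 3, k, 31, 18, 7), (33, p, 25, r, 20, 5, 10), (33, p, 25, r, 22, 24, 10), (34, p, 3, w, 20, 5, 21), (34, p, 3, w, 20, 5, 3), (34, p, 3, w, 22, 24, 21), (34, p, 3, w, 22, 24, 3), (9, a, 30, z, 14, 15, 31), (9, a, 30, z, 21, 25, 31), (9, a, 30, z, 31, 18, 31)}.
σ[G ≤ 24]: keep tuples satisfying G ≤ 24 → {(1, a, 20, w, 14, 15, 21), (1, a, 20, w, 14, 15, 3), (1, a, 20, w, 21, 25, 21), (1, a, 20, w, 21, 25, 3), (1, a, 20, w, 31, 18, 21), (1, a, 20, w, 31, 18, 3), (11, p, 26, u, 20, 5, 7), (11, p, 26, u, 22, 24, 7), (23, p, 40, r, 20, 5, 10), (23, p, 40, r, 22, 24, 10), (28, a, 3, k, 14, 15, 16), (28, a, 3, k, 14, 15, 7), (28, a, 3, k, 21, 25, 16), (28, a, 3, k, 21, 25, 7), (28, a, 3, k, 31, 18, 16), (28, a, 3, k, 31, 18, 7), (33, p, 25, r, 20, 5, 10), (33, p, 25, r, 22, 24, 10), (34, p, 3, w, 20, 5, 21), (34, p, 3, w, 20, 5, 3), (34, p, 3, w, 22, 24, 21), (34, p, 3, w, 22, 24, 3)}
Projecting to F, G (14 duplicate(s) eliminated): {(a, 16), (a, 21), (a, 3), (a, 7), (p, 10), (p, 21), (p, 3), (p, 7)}

{(a, 16), (a, 21), (a, 3), (a, 7), (p, 10), (p, 21), (p, 3), (p, 7)}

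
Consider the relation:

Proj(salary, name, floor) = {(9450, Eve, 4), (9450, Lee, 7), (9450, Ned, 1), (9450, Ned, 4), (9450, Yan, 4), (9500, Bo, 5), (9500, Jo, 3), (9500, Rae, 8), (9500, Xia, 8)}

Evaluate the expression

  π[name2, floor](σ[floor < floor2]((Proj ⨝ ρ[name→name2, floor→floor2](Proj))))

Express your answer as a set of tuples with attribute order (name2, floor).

{(Bo, 3), (Eve, 1), (Lee, 1), (Lee, 4), (Ned, 1), (Rae, 3), (Rae, 5), (Xia, 3), (Xia, 5), (Yan, 1)}

ρ[name→name2, floor→floor2]: schema becomes (salary, name2, floor2); tuples unchanged.
Natural join on salary: {(9450, Eve, 4, Eve, 4), (9450, Eve, 4, Lee, 7), (9450, Eve, 4, Ned, 1), (9450, Eve, 4, Ned, 4), (9450, Eve, 4, Yan, 4), (9450, Lee, 7, Eve, 4), (9450, Lee, 7, Lee, 7), (9450, Lee, 7, Ned, 1), (9450, Lee, 7, Ned, 4), (9450, Lee, 7, Yan, 4), (9450, Ned, 1, Eve, 4), (9450, Ned, 1, Lee, 7), (9450, Ned, 1, Ned, 1), (9450, Ned, 1, Ned, 4), (9450, Ned, 1, Yan, 4), (9450, Ned, 4, Eve, 4), (9450, Ned, 4, Lee, 7), (9450, Ned, 4, Ned, 1), (9450, Ned, 4, Ned, 4), (9450, Ned, 4, Yan, 4), (9450, Yan, 4, Eve, 4), (9450, Yan, 4, Lee, 7), (9450, Yan, 4, Ned, 1), (9450, Yan, 4, Ned, 4), (9450, Yan, 4, Yan, 4), (9500, Bo, 5, Bo, 5), (9500, Bo, 5, Jo, 3), (9500, Bo, 5, Rae, 8), (9500, Bo, 5, Xia, 8), (9500, Jo, 3, Bo, 5), (9500, Jo, 3, Jo, 3), (9500, Jo, 3, Rae, 8), (9500, Jo, 3, Xia, 8), (9500, Rae, 8, Bo, 5), (9500, Rae, 8, Jo, 3), (9500, Rae, 8, Rae, 8), (9500, Rae, 8, Xia, 8), (9500, Xia, 8, Bo, 5), (9500, Xia, 8, Jo, 3), (9500, Xia, 8, Rae, 8), (9500, Xia, 8, Xia, 8)}
σ[floor < floor2]: keep tuples satisfying floor < floor2 → {(9450, Eve, 4, Lee, 7), (9450, Ned, 1, Eve, 4), (9450, Ned, 1, Lee, 7), (9450, Ned, 1, Ned, 4), (9450, Ned, 1, Yan, 4), (9450, Ned, 4, Lee, 7), (9450, Yan, 4, Lee, 7), (9500, Bo, 5, Rae, 8), (9500, Bo, 5, Xia, 8), (9500, Jo, 3, Bo, 5), (9500, Jo, 3, Rae, 8), (9500, Jo, 3, Xia, 8)}
π[name2, floor]: project onto (name2, floor) (2 duplicate(s) eliminated) → {(Bo, 3), (Eve, 1), (Lee, 1), (Lee, 4), (Ned, 1), (Rae, 3), (Rae, 5), (Xia, 3), (Xia, 5), (Yan, 1)}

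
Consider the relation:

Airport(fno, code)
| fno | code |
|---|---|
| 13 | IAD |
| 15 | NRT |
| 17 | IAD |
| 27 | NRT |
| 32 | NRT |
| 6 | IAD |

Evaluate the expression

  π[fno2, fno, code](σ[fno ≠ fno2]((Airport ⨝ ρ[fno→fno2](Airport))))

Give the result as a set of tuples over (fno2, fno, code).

ρ[fno→fno2]: schema becomes (fno2, code); tuples unchanged.
Natural join on code: {(13, IAD, 13), (13, IAD, 17), (13, IAD, 6), (15, NRT, 15), (15, NRT, 27), (15, NRT, 32), (17, IAD, 13), (17, IAD, 17), (17, IAD, 6), (27, NRT, 15), (27, NRT, 27), (27, NRT, 32), (32, NRT, 15), (32, NRT, 27), (32, NRT, 32), (6, IAD, 13), (6, IAD, 17), (6, IAD, 6)}
Apply σ_{fno ≠ fno2}; surviving tuples: {(13, IAD, 17), (13, IAD, 6), (15, NRT, 27), (15, NRT, 32), (17, IAD, 13), (17, IAD, 6), (27, NRT, 15), (27, NRT, 32), (32, NRT, 15), (32, NRT, 27), (6, IAD, 13), (6, IAD, 17)}
Projecting to fno2, fno, code: {(13, 17, IAD), (13, 6, IAD), (15, 27, NRT), (15, 32, NRT), (17, 13, IAD), (17, 6, IAD), (27, 15, NRT), (27, 32, NRT), (32, 15, NRT), (32, 27, NRT), (6, 13, IAD), (6, 17, IAD)}

{(13, 17, IAD), (13, 6, IAD), (15, 27, NRT), (15, 32, NRT), (17, 13, IAD), (17, 6, IAD), (27, 15, NRT), (27, 32, NRT), (32, 15, NRT), (32, 27, NRT), (6, 13, IAD), (6, 17, IAD)}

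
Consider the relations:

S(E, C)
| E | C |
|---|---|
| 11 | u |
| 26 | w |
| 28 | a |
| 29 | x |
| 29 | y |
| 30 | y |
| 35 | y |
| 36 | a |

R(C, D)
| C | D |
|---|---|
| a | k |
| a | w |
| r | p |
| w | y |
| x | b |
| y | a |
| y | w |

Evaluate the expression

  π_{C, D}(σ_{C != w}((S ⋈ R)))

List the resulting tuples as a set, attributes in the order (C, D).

Joining S and R on C yields {(26, w, y), (28, a, k), (28, a, w), (29, x, b), (29, y, a), (29, y, w), (30, y, a), (30, y, w), (35, y, a), (35, y, w), (36, a, k), (36, a, w)}.
Selection C != w: {(28, a, k), (28, a, w), (29, x, b), (29, y, a), (29, y, w), (30, y, a), (30, y, w), (35, y, a), (35, y, w), (36, a, k), (36, a, w)}
π_{C, D} gives {(a, k), (a, w), (x, b), (y, a), (y, w)} (6 duplicate(s) eliminated).

{(a, k), (a, w), (x, b), (y, a), (y, w)}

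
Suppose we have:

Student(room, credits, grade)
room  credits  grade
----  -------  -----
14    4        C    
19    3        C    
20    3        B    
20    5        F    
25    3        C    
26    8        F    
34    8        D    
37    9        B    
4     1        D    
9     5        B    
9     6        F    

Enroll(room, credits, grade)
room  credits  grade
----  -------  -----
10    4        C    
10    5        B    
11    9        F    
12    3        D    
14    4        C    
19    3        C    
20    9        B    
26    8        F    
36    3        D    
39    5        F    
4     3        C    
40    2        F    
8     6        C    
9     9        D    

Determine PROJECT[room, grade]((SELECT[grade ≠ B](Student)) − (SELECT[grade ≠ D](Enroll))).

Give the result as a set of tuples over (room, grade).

{(20, F), (25, C), (34, D), (4, D), (9, F)}

Filtering on grade ≠ B leaves {(14, 4, C), (19, 3, C), (20, 5, F), (25, 3, C), (26, 8, F), (34, 8, D), (4, 1, D), (9, 6, F)}.
Filtering on grade ≠ D leaves {(10, 4, C), (10, 5, B), (11, 9, F), (14, 4, C), (19, 3, C), (20, 9, B), (26, 8, F), (39, 5, F), (4, 3, C), (40, 2, F), (8, 6, C)}.
Difference: {(14, 4, C), (19, 3, C), (20, 5, F), (25, 3, C), (26, 8, F), (34, 8, D), (4, 1, D), (9, 6, F)} with {(10, 4, C), (10, 5, B), (11, 9, F), (14, 4, C), (19, 3, C), (20, 9, B), (26, 8, F), (39, 5, F), (4, 3, C), (40, 2, F), (8, 6, C)} → {(20, 5, F), (25, 3, C), (34, 8, D), (4, 1, D), (9, 6, F)}
π[room, grade]: project onto (room, grade) → {(20, F), (25, C), (34, D), (4, D), (9, F)}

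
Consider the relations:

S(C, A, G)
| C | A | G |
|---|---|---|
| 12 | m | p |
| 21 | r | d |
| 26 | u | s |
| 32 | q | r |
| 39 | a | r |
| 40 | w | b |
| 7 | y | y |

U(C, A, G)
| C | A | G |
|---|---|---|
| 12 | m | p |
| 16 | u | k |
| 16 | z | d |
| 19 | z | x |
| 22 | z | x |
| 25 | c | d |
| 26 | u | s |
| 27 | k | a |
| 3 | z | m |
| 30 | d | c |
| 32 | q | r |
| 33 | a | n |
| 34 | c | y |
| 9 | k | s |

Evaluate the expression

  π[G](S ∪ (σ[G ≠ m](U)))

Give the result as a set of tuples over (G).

Selection G ≠ m: {(12, m, p), (16, u, k), (16, z, d), (19, z, x), (22, z, x), (25, c, d), (26, u, s), (27, k, a), (30, d, c), (32, q, r), (33, a, n), (34, c, y), (9, k, s)}
Union: {(12, m, p), (21, r, d), (26, u, s), (32, q, r), (39, a, r), (40, w, b), (7, y, y)} with {(12, m, p), (16, u, k), (16, z, d), (19, z, x), (22, z, x), (25, c, d), (26, u, s), (27, k, a), (30, d, c), (32, q, r), (33, a, n), (34, c, y), (9, k, s)} → {(12, m, p), (16, u, k), (16, z, d), (19, z, x), (21, r, d), (22, z, x), (25, c, d), (26, u, s), (27, k, a), (30, d, c), (32, q, r), (33, a, n), (34, c, y), (39, a, r), (40, w, b), (7, y, y), (9, k, s)}
Projecting to G (6 duplicate(s) eliminated): {a, b, c, d, k, n, p, r, s, x, y}

{a, b, c, d, k, n, p, r, s, x, y}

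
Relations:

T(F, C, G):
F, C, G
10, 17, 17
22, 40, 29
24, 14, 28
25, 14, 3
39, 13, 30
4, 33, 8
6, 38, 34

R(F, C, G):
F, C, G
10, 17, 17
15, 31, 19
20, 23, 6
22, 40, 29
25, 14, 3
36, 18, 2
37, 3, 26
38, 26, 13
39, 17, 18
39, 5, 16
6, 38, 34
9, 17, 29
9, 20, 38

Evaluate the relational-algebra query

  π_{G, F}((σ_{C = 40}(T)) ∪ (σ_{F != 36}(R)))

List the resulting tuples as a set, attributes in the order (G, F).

{(13, 38), (16, 39), (17, 10), (18, 39), (19, 15), (26, 37), (29, 22), (29, 9), (3, 25), (34, 6), (38, 9), (6, 20)}

Apply σ_{C = 40}; surviving tuples: {(22, 40, 29)}
Apply σ_{F != 36}; surviving tuples: {(10, 17, 17), (15, 31, 19), (20, 23, 6), (22, 40, 29), (25, 14, 3), (37, 3, 26), (38, 26, 13), (39, 17, 18), (39, 5, 16), (6, 38, 34), (9, 17, 29), (9, 20, 38)}
Set union of the two operands is {(10, 17, 17), (15, 31, 19), (20, 23, 6), (22, 40, 29), (25, 14, 3), (37, 3, 26), (38, 26, 13), (39, 17, 18), (39, 5, 16), (6, 38, 34), (9, 17, 29), (9, 20, 38)}.
Keep only column(s) G, F: {(13, 38), (16, 39), (17, 10), (18, 39), (19, 15), (26, 37), (29, 22), (29, 9), (3, 25), (34, 6), (38, 9), (6, 20)}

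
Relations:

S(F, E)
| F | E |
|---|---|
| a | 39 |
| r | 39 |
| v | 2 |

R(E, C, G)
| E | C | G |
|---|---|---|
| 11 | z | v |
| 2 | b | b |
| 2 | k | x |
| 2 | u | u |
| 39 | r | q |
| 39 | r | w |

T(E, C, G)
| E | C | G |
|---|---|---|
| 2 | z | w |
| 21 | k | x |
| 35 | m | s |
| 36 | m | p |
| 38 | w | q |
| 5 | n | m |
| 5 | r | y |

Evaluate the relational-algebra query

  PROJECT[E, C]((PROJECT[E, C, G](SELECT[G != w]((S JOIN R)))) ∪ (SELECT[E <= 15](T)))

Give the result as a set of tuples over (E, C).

S ⋈ R (natural join on E): {(a, 39, r, q), (a, 39, r, w), (r, 39, r, q), (r, 39, r, w), (v, 2, b, b), (v, 2, k, x), (v, 2, u, u)}
Apply σ_{G != w}; surviving tuples: {(a, 39, r, q), (r, 39, r, q), (v, 2, b, b), (v, 2, k, x), (v, 2, u, u)}
π[E, C, G]: project onto (E, C, G) (1 duplicate(s) eliminated) → {(2, b, b), (2, k, x), (2, u, u), (39, r, q)}
Apply σ_{E <= 15}; surviving tuples: {(2, z, w), (5, n, m), (5, r, y)}
Union: {(2, b, b), (2, k, x), (2, u, u), (39, r, q)} with {(2, z, w), (5, n, m), (5, r, y)} → {(2, b, b), (2, k, x), (2, u, u), (2, z, w), (39, r, q), (5, n, m), (5, r, y)}
π[E, C]: project onto (E, C) → {(2, b), (2, k), (2, u), (2, z), (39, r), (5, n), (5, r)}

{(2, b), (2, k), (2, u), (2, z), (39, r), (5, n), (5, r)}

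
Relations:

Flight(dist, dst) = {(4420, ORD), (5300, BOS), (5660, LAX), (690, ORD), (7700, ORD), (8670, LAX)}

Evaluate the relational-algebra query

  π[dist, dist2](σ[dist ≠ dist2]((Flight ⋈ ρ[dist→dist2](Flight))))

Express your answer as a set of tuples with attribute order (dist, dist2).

{(4420, 690), (4420, 7700), (5660, 8670), (690, 4420), (690, 7700), (7700, 4420), (7700, 690), (8670, 5660)}

ρ[dist→dist2]: schema becomes (dist2, dst); tuples unchanged.
Flight ⋈ ρ[dist→dist2](Flight) (natural join on dst): {(4420, ORD, 4420), (4420, ORD, 690), (4420, ORD, 7700), (5300, BOS, 5300), (5660, LAX, 5660), (5660, LAX, 8670), (690, ORD, 4420), (690, ORD, 690), (690, ORD, 7700), (7700, ORD, 4420), (7700, ORD, 690), (7700, ORD, 7700), (8670, LAX, 5660), (8670, LAX, 8670)}
Apply σ_{dist ≠ dist2}; surviving tuples: {(4420, ORD, 690), (4420, ORD, 7700), (5660, LAX, 8670), (690, ORD, 4420), (690, ORD, 7700), (7700, ORD, 4420), (7700, ORD, 690), (8670, LAX, 5660)}
Projecting to dist, dist2: {(4420, 690), (4420, 7700), (5660, 8670), (690, 4420), (690, 7700), (7700, 4420), (7700, 690), (8670, 5660)}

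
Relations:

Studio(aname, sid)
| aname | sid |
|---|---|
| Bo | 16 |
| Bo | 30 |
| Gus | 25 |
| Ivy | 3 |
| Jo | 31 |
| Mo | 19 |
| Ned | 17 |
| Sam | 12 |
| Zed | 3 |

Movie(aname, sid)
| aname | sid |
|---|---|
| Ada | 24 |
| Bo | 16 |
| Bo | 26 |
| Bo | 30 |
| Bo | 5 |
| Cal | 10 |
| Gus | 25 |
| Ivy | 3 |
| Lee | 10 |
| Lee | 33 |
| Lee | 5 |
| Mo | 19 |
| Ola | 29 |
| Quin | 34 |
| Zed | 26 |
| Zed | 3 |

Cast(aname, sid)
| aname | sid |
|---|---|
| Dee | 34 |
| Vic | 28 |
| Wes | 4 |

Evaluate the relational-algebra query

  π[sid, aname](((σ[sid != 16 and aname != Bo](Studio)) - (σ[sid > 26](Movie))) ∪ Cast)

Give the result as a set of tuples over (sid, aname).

{(12, Sam), (17, Ned), (19, Mo), (25, Gus), (28, Vic), (3, Ivy), (3, Zed), (31, Jo), (34, Dee), (4, Wes)}

σ[sid != 16 and aname != Bo]: keep tuples satisfying sid != 16 and aname != Bo → {(Gus, 25), (Ivy, 3), (Jo, 31), (Mo, 19), (Ned, 17), (Sam, 12), (Zed, 3)}
σ[sid > 26]: keep tuples satisfying sid > 26 → {(Bo, 30), (Lee, 33), (Ola, 29), (Quin, 34)}
Difference: {(Gus, 25), (Ivy, 3), (Jo, 31), (Mo, 19), (Ned, 17), (Sam, 12), (Zed, 3)} with {(Bo, 30), (Lee, 33), (Ola, 29), (Quin, 34)} → {(Gus, 25), (Ivy, 3), (Jo, 31), (Mo, 19), (Ned, 17), (Sam, 12), (Zed, 3)}
Union: {(Gus, 25), (Ivy, 3), (Jo, 31), (Mo, 19), (Ned, 17), (Sam, 12), (Zed, 3)} with {(Dee, 34), (Vic, 28), (Wes, 4)} → {(Dee, 34), (Gus, 25), (Ivy, 3), (Jo, 31), (Mo, 19), (Ned, 17), (Sam, 12), (Vic, 28), (Wes, 4), (Zed, 3)}
π[sid, aname]: project onto (sid, aname) → {(12, Sam), (17, Ned), (19, Mo), (25, Gus), (28, Vic), (3, Ivy), (3, Zed), (31, Jo), (34, Dee), (4, Wes)}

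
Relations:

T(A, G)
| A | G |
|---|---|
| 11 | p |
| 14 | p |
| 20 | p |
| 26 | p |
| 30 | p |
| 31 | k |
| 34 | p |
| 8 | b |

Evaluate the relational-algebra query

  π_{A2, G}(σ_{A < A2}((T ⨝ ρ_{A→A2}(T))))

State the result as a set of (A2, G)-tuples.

ρ[A→A2]: schema becomes (A2, G); tuples unchanged.
T ⋈ ρ_{A→A2}(T) (natural join on G): {(11, p, 11), (11, p, 14), (11, p, 20), (11, p, 26), (11, p, 30), (11, p, 34), (14, p, 11), (14, p, 14), (14, p, 20), (14, p, 26), (14, p, 30), (14, p, 34), (20, p, 11), (20, p, 14), (20, p, 20), (20, p, 26), (20, p, 30), (20, p, 34), (26, p, 11), (26, p, 14), (26, p, 20), (26, p, 26), (26, p, 30), (26, p, 34), (30, p, 11), (30, p, 14), (30, p, 20), (30, p, 26), (30, p, 30), (30, p, 34), (31, k, 31), (34, p, 11), (34, p, 14), (34, p, 20), (34, p, 26), (34, p, 30), (34, p, 34), (8, b, 8)}
σ[A < A2]: keep tuples satisfying A < A2 → {(11, p, 14), (11, p, 20), (11, p, 26), (11, p, 30), (11, p, 34), (14, p, 20), (14, p, 26), (14, p, 30), (14, p, 34), (20, p, 26), (20, p, 30), (20, p, 34), (26, p, 30), (26, p, 34), (30, p, 34)}
π_{A2, G} gives {(14, p), (20, p), (26, p), (30, p), (34, p)} (10 duplicate(s) eliminated).

{(14, p), (20, p), (26, p), (30, p), (34, p)}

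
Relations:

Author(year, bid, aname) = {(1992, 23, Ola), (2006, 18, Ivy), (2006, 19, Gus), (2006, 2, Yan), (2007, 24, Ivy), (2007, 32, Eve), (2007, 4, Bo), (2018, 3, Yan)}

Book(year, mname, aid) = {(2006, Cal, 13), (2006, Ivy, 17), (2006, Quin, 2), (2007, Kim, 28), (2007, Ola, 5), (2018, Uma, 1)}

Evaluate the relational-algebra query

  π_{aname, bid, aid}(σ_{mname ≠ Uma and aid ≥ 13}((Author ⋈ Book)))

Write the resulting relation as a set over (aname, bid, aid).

{(Bo, 4, 28), (Eve, 32, 28), (Gus, 19, 13), (Gus, 19, 17), (Ivy, 18, 13), (Ivy, 18, 17), (Ivy, 24, 28), (Yan, 2, 13), (Yan, 2, 17)}

Author ⋈ Book (natural join on year): {(2006, 18, Ivy, Cal, 13), (2006, 18, Ivy, Ivy, 17), (2006, 18, Ivy, Quin, 2), (2006, 19, Gus, Cal, 13), (2006, 19, Gus, Ivy, 17), (2006, 19, Gus, Quin, 2), (2006, 2, Yan, Cal, 13), (2006, 2, Yan, Ivy, 17), (2006, 2, Yan, Quin, 2), (2007, 24, Ivy, Kim, 28), (2007, 24, Ivy, Ola, 5), (2007, 32, Eve, Kim, 28), (2007, 32, Eve, Ola, 5), (2007, 4, Bo, Kim, 28), (2007, 4, Bo, Ola, 5), (2018, 3, Yan, Uma, 1)}
Filtering on mname ≠ Uma and aid ≥ 13 leaves {(2006, 18, Ivy, Cal, 13), (2006, 18, Ivy, Ivy, 17), (2006, 19, Gus, Cal, 13), (2006, 19, Gus, Ivy, 17), (2006, 2, Yan, Cal, 13), (2006, 2, Yan, Ivy, 17), (2007, 24, Ivy, Kim, 28), (2007, 32, Eve, Kim, 28), (2007, 4, Bo, Kim, 28)}.
π[aname, bid, aid]: project onto (aname, bid, aid) → {(Bo, 4, 28), (Eve, 32, 28), (Gus, 19, 13), (Gus, 19, 17), (Ivy, 18, 13), (Ivy, 18, 17), (Ivy, 24, 28), (Yan, 2, 13), (Yan, 2, 17)}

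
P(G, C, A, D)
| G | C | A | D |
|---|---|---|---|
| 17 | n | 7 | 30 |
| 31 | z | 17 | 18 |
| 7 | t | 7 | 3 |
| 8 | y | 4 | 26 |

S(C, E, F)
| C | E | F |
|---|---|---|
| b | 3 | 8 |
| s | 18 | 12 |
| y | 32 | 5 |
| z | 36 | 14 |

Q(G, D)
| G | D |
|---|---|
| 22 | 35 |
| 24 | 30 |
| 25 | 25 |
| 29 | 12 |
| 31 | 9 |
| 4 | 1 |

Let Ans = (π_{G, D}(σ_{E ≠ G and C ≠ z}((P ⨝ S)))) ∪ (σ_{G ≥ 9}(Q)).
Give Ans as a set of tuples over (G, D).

{(22, 35), (24, 30), (25, 25), (29, 12), (31, 9), (8, 26)}

P ⋈ S (natural join on C): {(31, z, 17, 18, 36, 14), (8, y, 4, 26, 32, 5)}
Filtering on E ≠ G and C ≠ z leaves {(8, y, 4, 26, 32, 5)}.
π[G, D]: project onto (G, D) → {(8, 26)}
Filtering on G ≥ 9 leaves {(22, 35), (24, 30), (25, 25), (29, 12), (31, 9)}.
Taking the union: {(22, 35), (24, 30), (25, 25), (29, 12), (31, 9), (8, 26)}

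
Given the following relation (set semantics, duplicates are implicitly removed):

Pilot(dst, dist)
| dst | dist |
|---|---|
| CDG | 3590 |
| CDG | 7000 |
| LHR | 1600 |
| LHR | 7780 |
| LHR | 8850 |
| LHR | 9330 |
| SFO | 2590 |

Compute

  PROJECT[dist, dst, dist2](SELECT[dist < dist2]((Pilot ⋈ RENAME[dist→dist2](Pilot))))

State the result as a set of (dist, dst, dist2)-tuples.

{(1600, LHR, 7780), (1600, LHR, 8850), (1600, LHR, 9330), (3590, CDG, 7000), (7780, LHR, 8850), (7780, LHR, 9330), (8850, LHR, 9330)}

ρ[dist→dist2]: schema becomes (dst, dist2); tuples unchanged.
Pilot ⋈ RENAME[dist→dist2](Pilot) (natural join on dst): {(CDG, 3590, 3590), (CDG, 3590, 7000), (CDG, 7000, 3590), (CDG, 7000, 7000), (LHR, 1600, 1600), (LHR, 1600, 7780), (LHR, 1600, 8850), (LHR, 1600, 9330), (LHR, 7780, 1600), (LHR, 7780, 7780), (LHR, 7780, 8850), (LHR, 7780, 9330), (LHR, 8850, 1600), (LHR, 8850, 7780), (LHR, 8850, 8850), (LHR, 8850, 9330), (LHR, 9330, 1600), (LHR, 9330, 7780), (LHR, 9330, 8850), (LHR, 9330, 9330), (SFO, 2590, 2590)}
Filtering on dist < dist2 leaves {(CDG, 3590, 7000), (LHR, 1600, 7780), (LHR, 1600, 8850), (LHR, 1600, 9330), (LHR, 7780, 8850), (LHR, 7780, 9330), (LHR, 8850, 9330)}.
π[dist, dst, dist2]: project onto (dist, dst, dist2) → {(1600, LHR, 7780), (1600, LHR, 8850), (1600, LHR, 9330), (3590, CDG, 7000), (7780, LHR, 8850), (7780, LHR, 9330), (8850, LHR, 9330)}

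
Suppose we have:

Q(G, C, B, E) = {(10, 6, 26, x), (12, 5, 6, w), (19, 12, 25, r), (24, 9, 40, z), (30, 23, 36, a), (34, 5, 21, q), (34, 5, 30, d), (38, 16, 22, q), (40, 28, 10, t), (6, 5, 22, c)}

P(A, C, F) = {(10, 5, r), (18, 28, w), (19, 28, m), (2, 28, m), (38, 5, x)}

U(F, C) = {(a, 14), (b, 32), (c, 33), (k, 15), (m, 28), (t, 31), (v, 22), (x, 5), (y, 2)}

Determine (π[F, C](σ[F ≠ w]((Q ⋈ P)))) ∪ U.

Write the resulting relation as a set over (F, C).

{(a, 14), (b, 32), (c, 33), (k, 15), (m, 28), (r, 5), (t, 31), (v, 22), (x, 5), (y, 2)}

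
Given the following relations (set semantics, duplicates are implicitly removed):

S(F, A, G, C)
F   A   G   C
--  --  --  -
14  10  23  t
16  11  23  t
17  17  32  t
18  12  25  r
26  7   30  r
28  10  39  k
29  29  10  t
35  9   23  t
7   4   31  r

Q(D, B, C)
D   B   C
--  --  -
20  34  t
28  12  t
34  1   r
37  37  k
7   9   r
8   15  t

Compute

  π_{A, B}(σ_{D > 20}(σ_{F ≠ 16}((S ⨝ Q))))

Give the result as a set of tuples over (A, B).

S ⋈ Q (natural join on C): {(14, 10, 23, t, 20, 34), (14, 10, 23, t, 28, 12), (14, 10, 23, t, 8, 15), (16, 11, 23, t, 20, 34), (16, 11, 23, t, 28, 12), (16, 11, 23, t, 8, 15), (17, 17, 32, t, 20, 34), (17, 17, 32, t, 28, 12), (17, 17, 32, t, 8, 15), (18, 12, 25, r, 34, 1), (18, 12, 25, r, 7, 9), (26, 7, 30, r, 34, 1), (26, 7, 30, r, 7, 9), (28, 10, 39, k, 37, 37), (29, 29, 10, t, 20, 34), (29, 29, 10, t, 28, 12), (29, 29, 10, t, 8, 15), (35, 9, 23, t, 20, 34), (35, 9, 23, t, 28, 12), (35, 9, 23, t, 8, 15), (7, 4, 31, r, 34, 1), (7, 4, 31, r, 7, 9)}
Selection F ≠ 16: {(14, 10, 23, t, 20, 34), (14, 10, 23, t, 28, 12), (14, 10, 23, t, 8, 15), (17, 17, 32, t, 20, 34), (17, 17, 32, t, 28, 12), (17, 17, 32, t, 8, 15), (18, 12, 25, r, 34, 1), (18, 12, 25, r, 7, 9), (26, 7, 30, r, 34, 1), (26, 7, 30, r, 7, 9), (28, 10, 39, k, 37, 37), (29, 29, 10, t, 20, 34), (29, 29, 10, t, 28, 12), (29, 29, 10, t, 8, 15), (35, 9, 23, t, 20, 34), (35, 9, 23, t, 28, 12), (35, 9, 23, t, 8, 15), (7, 4, 31, r, 34, 1), (7, 4, 31, r, 7, 9)}
Selection D > 20: {(14, 10, 23, t, 28, 12), (17, 17, 32, t, 28, 12), (18, 12, 25, r, 34, 1), (26, 7, 30, r, 34, 1), (28, 10, 39, k, 37, 37), (29, 29, 10, t, 28, 12), (35, 9, 23, t, 28, 12), (7, 4, 31, r, 34, 1)}
π[A, B]: project onto (A, B) → {(10, 12), (10, 37), (12, 1), (17, 12), (29, 12), (4, 1), (7, 1), (9, 12)}

{(10, 12), (10, 37), (12, 1), (17, 12), (29, 12), (4, 1), (7, 1), (9, 12)}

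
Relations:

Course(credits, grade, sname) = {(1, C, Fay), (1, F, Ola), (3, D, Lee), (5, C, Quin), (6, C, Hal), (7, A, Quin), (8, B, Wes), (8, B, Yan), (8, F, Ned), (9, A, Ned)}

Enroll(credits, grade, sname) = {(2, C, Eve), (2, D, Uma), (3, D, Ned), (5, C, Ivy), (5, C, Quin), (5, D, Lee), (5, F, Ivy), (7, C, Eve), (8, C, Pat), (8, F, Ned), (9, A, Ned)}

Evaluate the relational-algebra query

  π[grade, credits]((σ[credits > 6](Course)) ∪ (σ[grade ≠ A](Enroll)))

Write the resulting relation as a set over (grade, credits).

Apply σ_{credits > 6}; surviving tuples: {(7, A, Quin), (8, B, Wes), (8, B, Yan), (8, F, Ned), (9, A, Ned)}
Apply σ_{grade ≠ A}; surviving tuples: {(2, C, Eve), (2, D, Uma), (3, D, Ned), (5, C, Ivy), (5, C, Quin), (5, D, Lee), (5, F, Ivy), (7, C, Eve), (8, C, Pat), (8, F, Ned)}
Set union of the two operands is {(2, C, Eve), (2, D, Uma), (3, D, Ned), (5, C, Ivy), (5, C, Quin), (5, D, Lee), (5, F, Ivy), (7, A, Quin), (7, C, Eve), (8, B, Wes), (8, B, Yan), (8, C, Pat), (8, F, Ned), (9, A, Ned)}.
π[grade, credits]: project onto (grade, credits) (2 duplicate(s) eliminated) → {(A, 7), (A, 9), (B, 8), (C, 2), (C, 5), (C, 7), (C, 8), (D, 2), (D, 3), (D, 5), (F, 5), (F, 8)}

{(A, 7), (A, 9), (B, 8), (C, 2), (C, 5), (C, 7), (C, 8), (D, 2), (D, 3), (D, 5), (F, 5), (F, 8)}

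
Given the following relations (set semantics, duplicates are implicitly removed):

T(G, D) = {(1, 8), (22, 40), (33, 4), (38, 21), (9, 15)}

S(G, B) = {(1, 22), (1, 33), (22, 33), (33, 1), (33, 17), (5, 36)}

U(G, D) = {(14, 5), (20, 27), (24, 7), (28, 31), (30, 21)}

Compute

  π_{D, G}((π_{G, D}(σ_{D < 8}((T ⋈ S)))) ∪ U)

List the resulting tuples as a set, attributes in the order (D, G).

Natural join on G: {(1, 8, 22), (1, 8, 33), (22, 40, 33), (33, 4, 1), (33, 4, 17)}
Filtering on D < 8 leaves {(33, 4, 1), (33, 4, 17)}.
π[G, D]: project onto (G, D) (1 duplicate(s) eliminated) → {(33, 4)}
Union: {(33, 4)} with {(14, 5), (20, 27), (24, 7), (28, 31), (30, 21)} → {(14, 5), (20, 27), (24, 7), (28, 31), (30, 21), (33, 4)}
π[D, G]: project onto (D, G) → {(21, 30), (27, 20), (31, 28), (4, 33), (5, 14), (7, 24)}

{(21, 30), (27, 20), (31, 28), (4, 33), (5, 14), (7, 24)}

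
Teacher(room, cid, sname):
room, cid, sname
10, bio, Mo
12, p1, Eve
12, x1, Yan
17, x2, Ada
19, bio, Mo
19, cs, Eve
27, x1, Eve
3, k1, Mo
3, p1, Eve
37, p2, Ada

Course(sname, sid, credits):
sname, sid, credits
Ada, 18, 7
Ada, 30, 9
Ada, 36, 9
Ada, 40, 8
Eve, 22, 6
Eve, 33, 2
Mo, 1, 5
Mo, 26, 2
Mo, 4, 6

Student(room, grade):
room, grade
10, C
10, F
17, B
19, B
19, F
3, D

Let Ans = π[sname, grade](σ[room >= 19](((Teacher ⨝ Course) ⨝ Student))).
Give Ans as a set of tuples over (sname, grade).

{(Eve, B), (Eve, F), (Mo, B), (Mo, F)}

Joining Teacher and Course on sname yields {(10, bio, Mo, 1, 5), (10, bio, Mo, 26, 2), (10, bio, Mo, 4, 6), (12, p1, Eve, 22, 6), (12, p1, Eve, 33, 2), (17, x2, Ada, 18, 7), (17, x2, Ada, 30, 9), (17, x2, Ada, 36, 9), (17, x2, Ada, 40, 8), (19, bio, Mo, 1, 5), (19, bio, Mo, 26, 2), (19, bio, Mo, 4, 6), (19, cs, Eve, 22, 6), (19, cs, Eve, 33, 2), (27, x1, Eve, 22, 6), (27, x1, Eve, 33, 2), (3, k1, Mo, 1, 5), (3, k1, Mo, 26, 2), (3, k1, Mo, 4, 6), (3, p1, Eve, 22, 6), (3, p1, Eve, 33, 2), (37, p2, Ada, 18, 7), (37, p2, Ada, 30, 9), (37, p2, Ada, 36, 9), (37, p2, Ada, 40, 8)}.
Joining (Teacher ⨝ Course) and Student on room yields {(10, bio, Mo, 1, 5, C), (10, bio, Mo, 1, 5, F), (10, bio, Mo, 26, 2, C), (10, bio, Mo, 26, 2, F), (10, bio, Mo, 4, 6, C), (10, bio, Mo, 4, 6, F), (17, x2, Ada, 18, 7, B), (17, x2, Ada, 30, 9, B), (17, x2, Ada, 36, 9, B), (17, x2, Ada, 40, 8, B), (19, bio, Mo, 1, 5, B), (19, bio, Mo, 1, 5, F), (19, bio, Mo, 26, 2, B), (19, bio, Mo, 26, 2, F), (19, bio, Mo, 4, 6, B), (19, bio, Mo, 4, 6, F), (19, cs, Eve, 22, 6, B), (19, cs, Eve, 22, 6, F), (19, cs, Eve, 33, 2, B), (19, cs, Eve, 33, 2, F), (3, k1, Mo, 1, 5, D), (3, k1, Mo, 26, 2, D), (3, k1, Mo, 4, 6, D), (3, p1, Eve, 22, 6, D), (3, p1, Eve, 33, 2, D)}.
Apply σ_{room >= 19}; surviving tuples: {(19, bio, Mo, 1, 5, B), (19, bio, Mo, 1, 5, F), (19, bio, Mo, 26, 2, B), (19, bio, Mo, 26, 2, F), (19, bio, Mo, 4, 6, B), (19, bio, Mo, 4, 6, F), (19, cs, Eve, 22, 6, B), (19, cs, Eve, 22, 6, F), (19, cs, Eve, 33, 2, B), (19, cs, Eve, 33, 2, F)}
Projecting to sname, grade (6 duplicate(s) eliminated): {(Eve, B), (Eve, F), (Mo, B), (Mo, F)}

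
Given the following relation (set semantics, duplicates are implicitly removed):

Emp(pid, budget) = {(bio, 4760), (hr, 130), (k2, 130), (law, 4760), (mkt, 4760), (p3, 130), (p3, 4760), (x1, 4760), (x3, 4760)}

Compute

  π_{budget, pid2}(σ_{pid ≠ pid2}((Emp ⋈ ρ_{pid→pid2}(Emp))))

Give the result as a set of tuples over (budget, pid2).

{(130, hr), (130, k2), (130, p3), (4760, bio), (4760, law), (4760, mkt), (4760, p3), (4760, x1), (4760, x3)}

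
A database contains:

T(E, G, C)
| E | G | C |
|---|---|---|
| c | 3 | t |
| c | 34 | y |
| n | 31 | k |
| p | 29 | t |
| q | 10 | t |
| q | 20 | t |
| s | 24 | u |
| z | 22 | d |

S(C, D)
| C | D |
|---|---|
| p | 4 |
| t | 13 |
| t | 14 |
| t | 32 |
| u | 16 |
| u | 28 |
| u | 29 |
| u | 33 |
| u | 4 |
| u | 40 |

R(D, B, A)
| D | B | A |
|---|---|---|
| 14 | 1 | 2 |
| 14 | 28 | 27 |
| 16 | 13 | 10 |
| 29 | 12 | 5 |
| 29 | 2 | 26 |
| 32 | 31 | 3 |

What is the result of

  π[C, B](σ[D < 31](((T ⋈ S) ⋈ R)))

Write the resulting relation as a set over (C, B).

Natural join on C: {(c, 3, t, 13), (c, 3, t, 14), (c, 3, t, 32), (p, 29, t, 13), (p, 29, t, 14), (p, 29, t, 32), (q, 10, t, 13), (q, 10, t, 14), (q, 10, t, 32), (q, 20, t, 13), (q, 20, t, 14), (q, 20, t, 32), (s, 24, u, 16), (s, 24, u, 28), (s, 24, u, 29), (s, 24, u, 33), (s, 24, u, 4), (s, 24, u, 40)}
Natural join on D: {(c, 3, t, 14, 1, 2), (c, 3, t, 14, 28, 27), (c, 3, t, 32, 31, 3), (p, 29, t, 14, 1, 2), (p, 29, t, 14, 28, 27), (p, 29, t, 32, 31, 3), (q, 10, t, 14, 1, 2), (q, 10, t, 14, 28, 27), (q, 10, t, 32, 31, 3), (q, 20, t, 14, 1, 2), (q, 20, t, 14, 28, 27), (q, 20, t, 32, 31, 3), (s, 24, u, 16, 13, 10), (s, 24, u, 29, 12, 5), (s, 24, u, 29, 2, 26)}
σ[D < 31]: keep tuples satisfying D < 31 → {(c, 3, t, 14, 1, 2), (c, 3, t, 14, 28, 27), (p, 29, t, 14, 1, 2), (p, 29, t, 14, 28, 27), (q, 10, t, 14, 1, 2), (q, 10, t, 14, 28, 27), (q, 20, t, 14, 1, 2), (q, 20, t, 14, 28, 27), (s, 24, u, 16, 13, 10), (s, 24, u, 29, 12, 5), (s, 24, u, 29, 2, 26)}
π_{C, B} gives {(t, 1), (t, 28), (u, 12), (u, 13), (u, 2)} (6 duplicate(s) eliminated).

{(t, 1), (t, 28), (u, 12), (u, 13), (u, 2)}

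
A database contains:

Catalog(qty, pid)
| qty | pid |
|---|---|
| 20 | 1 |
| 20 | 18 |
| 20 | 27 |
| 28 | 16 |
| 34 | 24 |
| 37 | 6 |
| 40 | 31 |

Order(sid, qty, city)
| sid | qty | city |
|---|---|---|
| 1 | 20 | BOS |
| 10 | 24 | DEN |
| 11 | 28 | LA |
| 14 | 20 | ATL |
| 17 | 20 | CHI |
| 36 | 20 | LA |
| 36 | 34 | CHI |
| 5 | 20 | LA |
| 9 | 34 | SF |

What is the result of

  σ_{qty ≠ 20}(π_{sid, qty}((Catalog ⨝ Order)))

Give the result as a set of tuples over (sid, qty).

{(11, 28), (36, 34), (9, 34)}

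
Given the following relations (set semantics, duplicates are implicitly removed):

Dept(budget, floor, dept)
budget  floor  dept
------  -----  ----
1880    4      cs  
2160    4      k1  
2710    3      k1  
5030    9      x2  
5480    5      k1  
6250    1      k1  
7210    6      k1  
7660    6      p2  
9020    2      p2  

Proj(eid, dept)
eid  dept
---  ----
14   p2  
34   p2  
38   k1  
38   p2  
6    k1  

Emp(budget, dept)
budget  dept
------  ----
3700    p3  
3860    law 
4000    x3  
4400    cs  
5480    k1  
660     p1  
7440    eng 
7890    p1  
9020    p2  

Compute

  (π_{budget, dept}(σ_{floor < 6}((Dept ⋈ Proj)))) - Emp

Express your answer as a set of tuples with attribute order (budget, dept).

Dept ⋈ Proj (natural join on dept): {(2160, 4, k1, 38), (2160, 4, k1, 6), (2710, 3, k1, 38), (2710, 3, k1, 6), (5480, 5, k1, 38), (5480, 5, k1, 6), (6250, 1, k1, 38), (6250, 1, k1, 6), (7210, 6, k1, 38), (7210, 6, k1, 6), (7660, 6, p2, 14), (7660, 6, p2, 34), (7660, 6, p2, 38), (9020, 2, p2, 14), (9020, 2, p2, 34), (9020, 2, p2, 38)}
Apply σ_{floor < 6}; surviving tuples: {(2160, 4, k1, 38), (2160, 4, k1, 6), (2710, 3, k1, 38), (2710, 3, k1, 6), (5480, 5, k1, 38), (5480, 5, k1, 6), (6250, 1, k1, 38), (6250, 1, k1, 6), (9020, 2, p2, 14), (9020, 2, p2, 34), (9020, 2, p2, 38)}
Projecting to budget, dept (6 duplicate(s) eliminated): {(2160, k1), (2710, k1), (5480, k1), (6250, k1), (9020, p2)}
Set difference of the two operands is {(2160, k1), (2710, k1), (6250, k1)}.

{(2160, k1), (2710, k1), (6250, k1)}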